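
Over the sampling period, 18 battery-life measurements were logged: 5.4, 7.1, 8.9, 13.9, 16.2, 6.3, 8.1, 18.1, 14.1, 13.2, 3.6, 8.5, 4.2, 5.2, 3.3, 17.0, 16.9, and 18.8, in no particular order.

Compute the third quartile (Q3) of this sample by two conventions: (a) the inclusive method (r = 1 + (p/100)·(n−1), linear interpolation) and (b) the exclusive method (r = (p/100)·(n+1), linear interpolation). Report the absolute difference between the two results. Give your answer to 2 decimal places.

Sorted: 3.3, 3.6, 4.2, 5.2, 5.4, 6.3, 7.1, 8.1, 8.5, 8.9, 13.2, 13.9, 14.1, 16.2, 16.9, 17.0, 18.1, 18.8.
n = 18.
(a) r = 13.75; between ranks 13 (14.1) and 14 (16.2): 15.675.
(b) r = 14.25; between ranks 14 (16.2) and 15 (16.9): 16.375.
|15.675 − 16.375| = 0.7.

0.70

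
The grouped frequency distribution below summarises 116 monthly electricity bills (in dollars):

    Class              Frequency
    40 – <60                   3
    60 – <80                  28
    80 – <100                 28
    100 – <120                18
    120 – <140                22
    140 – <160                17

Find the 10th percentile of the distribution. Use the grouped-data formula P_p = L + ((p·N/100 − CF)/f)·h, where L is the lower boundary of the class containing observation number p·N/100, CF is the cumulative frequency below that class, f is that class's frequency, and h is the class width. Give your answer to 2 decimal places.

66.14

N = 116; target position k = 10/100 · 116 = 11.6.
Cumulative frequencies: 3, 31, 59, 77, 99, 116.
Observation 11.6 falls in the class 60 – <80.
L = 60, CF = 3, f = 28, h = 20.
P10 = 60 + ((11.6 − 3)/28)·20 = 60 + 6.14286 = 66.1429.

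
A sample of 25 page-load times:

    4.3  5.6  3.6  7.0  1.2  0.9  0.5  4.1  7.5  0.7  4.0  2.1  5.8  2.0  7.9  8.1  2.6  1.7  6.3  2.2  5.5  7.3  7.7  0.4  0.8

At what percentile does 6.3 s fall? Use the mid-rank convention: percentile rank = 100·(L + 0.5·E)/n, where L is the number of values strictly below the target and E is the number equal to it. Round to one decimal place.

Sorted: 0.4, 0.5, 0.7, 0.8, 0.9, 1.2, 1.7, 2.0, 2.1, 2.2, 2.6, 3.6, 4.0, 4.1, 4.3, 5.5, 5.6, 5.8, 6.3, 7.0, 7.3, 7.5, 7.7, 7.9, 8.1.
Count below 6.3: L = 18; count equal: E = 1; n = 25.
Percentile rank = 100·(18 + 0.5·1)/25 = 100·18.5/25 = 74.

74.0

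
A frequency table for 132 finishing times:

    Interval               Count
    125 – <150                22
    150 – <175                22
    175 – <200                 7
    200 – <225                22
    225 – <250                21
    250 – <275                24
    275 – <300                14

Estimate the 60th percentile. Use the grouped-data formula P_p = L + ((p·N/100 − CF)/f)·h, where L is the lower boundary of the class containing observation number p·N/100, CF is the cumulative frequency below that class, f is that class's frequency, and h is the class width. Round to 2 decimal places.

232.38

N = 132; target position k = 60/100 · 132 = 79.2.
Cumulative frequencies: 22, 44, 51, 73, 94, 118, 132.
Observation 79.2 falls in the class 225 – <250.
L = 225, CF = 73, f = 21, h = 25.
P60 = 225 + ((79.2 − 73)/21)·25 = 225 + 7.38095 = 232.381.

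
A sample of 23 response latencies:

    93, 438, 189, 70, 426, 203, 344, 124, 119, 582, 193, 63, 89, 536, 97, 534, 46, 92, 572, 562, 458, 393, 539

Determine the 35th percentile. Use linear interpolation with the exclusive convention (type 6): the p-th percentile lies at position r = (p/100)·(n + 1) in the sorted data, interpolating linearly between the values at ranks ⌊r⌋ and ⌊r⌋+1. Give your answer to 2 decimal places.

121.00

Sorted: 46, 63, 70, 89, 92, 93, 97, 119, 124, 189, 193, 203, 344, 393, 426, 438, 458, 534, 536, 539, 562, 572, 582.
n = 23.
r = (35/100)·(23 + 1) = 8.4.
Rank 8 is 119 and rank 9 is 124.
Interpolate: 119 + 0.4·(124 − 119) = 119 + 0.4·5 = 121.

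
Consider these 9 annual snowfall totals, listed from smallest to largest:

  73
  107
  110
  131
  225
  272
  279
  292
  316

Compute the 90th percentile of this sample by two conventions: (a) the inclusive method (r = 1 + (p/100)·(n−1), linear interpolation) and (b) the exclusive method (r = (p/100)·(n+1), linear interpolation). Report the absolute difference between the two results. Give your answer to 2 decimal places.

19.20

n = 9.
(a) r = 8.2; between ranks 8 (292) and 9 (316): 296.8.
(b) r = 9 → value at rank 9 = 316.
|296.8 − 316| = 19.2.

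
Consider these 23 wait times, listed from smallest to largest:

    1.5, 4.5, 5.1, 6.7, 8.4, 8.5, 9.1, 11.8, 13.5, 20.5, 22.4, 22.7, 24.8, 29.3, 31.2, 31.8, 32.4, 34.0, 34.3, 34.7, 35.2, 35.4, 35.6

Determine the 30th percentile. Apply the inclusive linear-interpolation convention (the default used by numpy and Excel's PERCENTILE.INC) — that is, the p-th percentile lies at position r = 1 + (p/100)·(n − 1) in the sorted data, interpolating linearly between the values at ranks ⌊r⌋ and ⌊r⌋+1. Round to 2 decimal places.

n = 23.
r = 1 + (30/100)·(23 − 1) = 1 + 6.6 = 7.6.
Rank 7 is 9.1 and rank 8 is 11.8.
Interpolate: 9.1 + 0.6·(11.8 − 9.1) = 9.1 + 0.6·2.7 = 10.72.

10.72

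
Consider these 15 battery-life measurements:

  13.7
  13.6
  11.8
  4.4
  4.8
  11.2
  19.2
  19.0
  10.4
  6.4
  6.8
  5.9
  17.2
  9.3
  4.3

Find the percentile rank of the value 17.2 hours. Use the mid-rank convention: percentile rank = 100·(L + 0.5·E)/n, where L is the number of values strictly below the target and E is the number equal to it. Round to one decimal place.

83.3

Sorted: 4.3, 4.4, 4.8, 5.9, 6.4, 6.8, 9.3, 10.4, 11.2, 11.8, 13.6, 13.7, 17.2, 19.0, 19.2.
Count below 17.2: L = 12; count equal: E = 1; n = 15.
Percentile rank = 100·(12 + 0.5·1)/15 = 100·12.5/15 = 83.33.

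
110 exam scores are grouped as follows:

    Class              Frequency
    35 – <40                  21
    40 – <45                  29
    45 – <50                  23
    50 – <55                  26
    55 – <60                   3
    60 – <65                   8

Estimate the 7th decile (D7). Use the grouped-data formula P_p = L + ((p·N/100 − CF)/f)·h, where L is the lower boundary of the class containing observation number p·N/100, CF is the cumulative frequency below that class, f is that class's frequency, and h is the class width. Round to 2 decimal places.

N = 110; target position k = 70/100 · 110 = 77.
Cumulative frequencies: 21, 50, 73, 99, 102, 110.
Observation 77 falls in the class 50 – <55.
L = 50, CF = 73, f = 26, h = 5.
P70 = 50 + ((77 − 73)/26)·5 = 50 + 0.769231 = 50.7692.

50.77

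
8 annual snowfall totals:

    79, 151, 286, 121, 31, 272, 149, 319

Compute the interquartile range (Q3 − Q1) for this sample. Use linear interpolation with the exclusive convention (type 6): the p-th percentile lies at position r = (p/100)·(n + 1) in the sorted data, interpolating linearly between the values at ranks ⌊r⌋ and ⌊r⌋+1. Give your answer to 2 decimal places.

Sorted: 31, 79, 121, 149, 151, 272, 286, 319.
n = 8.
P25: r = 2.25; ranks 2–3 are 79, 121; interpolating gives 89.5.
P75: r = 6.75; ranks 6–7 are 272, 286; interpolating gives 282.5.
Difference: 282.5 − 89.5 = 193.

193.00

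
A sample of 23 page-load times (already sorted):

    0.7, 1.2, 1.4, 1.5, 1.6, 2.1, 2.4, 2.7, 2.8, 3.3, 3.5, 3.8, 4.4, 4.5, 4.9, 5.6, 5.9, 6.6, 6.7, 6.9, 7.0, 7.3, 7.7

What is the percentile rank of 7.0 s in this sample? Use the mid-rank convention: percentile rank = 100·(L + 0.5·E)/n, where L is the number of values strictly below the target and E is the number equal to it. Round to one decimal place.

89.1

Count below 7.0: L = 20; count equal: E = 1; n = 23.
Percentile rank = 100·(20 + 0.5·1)/23 = 100·20.5/23 = 89.13.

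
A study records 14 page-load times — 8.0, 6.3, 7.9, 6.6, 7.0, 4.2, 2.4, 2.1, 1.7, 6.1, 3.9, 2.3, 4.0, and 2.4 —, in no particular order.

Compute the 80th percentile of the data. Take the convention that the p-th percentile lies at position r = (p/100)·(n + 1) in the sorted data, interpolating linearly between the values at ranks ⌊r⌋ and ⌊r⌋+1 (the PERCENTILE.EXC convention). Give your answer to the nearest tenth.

Sorted: 1.7, 2.1, 2.3, 2.4, 2.4, 3.9, 4.0, 4.2, 6.1, 6.3, 6.6, 7.0, 7.9, 8.0.
n = 14.
r = (80/100)·(14 + 1) = 12.
r is an integer, so P80 is the value at rank 12: 7.0.

7.0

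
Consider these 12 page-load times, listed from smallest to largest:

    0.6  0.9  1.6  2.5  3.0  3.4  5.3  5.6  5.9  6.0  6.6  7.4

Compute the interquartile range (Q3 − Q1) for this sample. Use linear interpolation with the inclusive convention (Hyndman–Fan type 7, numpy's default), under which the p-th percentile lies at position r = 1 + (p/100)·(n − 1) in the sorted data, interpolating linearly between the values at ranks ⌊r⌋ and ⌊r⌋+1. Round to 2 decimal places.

3.65

n = 12.
P25: r = 3.75; ranks 3–4 are 1.6, 2.5; interpolating gives 2.275.
P75: r = 9.25; ranks 9–10 are 5.9, 6.0; interpolating gives 5.925.
Difference: 5.925 − 2.275 = 3.65.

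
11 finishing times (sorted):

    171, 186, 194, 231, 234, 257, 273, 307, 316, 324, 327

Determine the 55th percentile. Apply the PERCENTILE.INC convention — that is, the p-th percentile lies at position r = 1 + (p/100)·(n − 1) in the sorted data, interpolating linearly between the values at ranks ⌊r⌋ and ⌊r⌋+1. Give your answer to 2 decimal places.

265.00

n = 11.
r = 1 + (55/100)·(11 − 1) = 1 + 5.5 = 6.5.
Rank 6 is 257 and rank 7 is 273.
Interpolate: 257 + 0.5·(273 − 257) = 257 + 0.5·16 = 265.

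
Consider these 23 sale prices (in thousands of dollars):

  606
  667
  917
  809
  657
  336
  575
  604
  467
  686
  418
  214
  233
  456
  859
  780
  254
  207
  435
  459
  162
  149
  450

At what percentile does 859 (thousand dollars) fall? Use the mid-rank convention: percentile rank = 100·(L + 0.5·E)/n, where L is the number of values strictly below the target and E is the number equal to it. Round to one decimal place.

93.5

Sorted: 149, 162, 207, 214, 233, 254, 336, 418, 435, 450, 456, 459, 467, 575, 604, 606, 657, 667, 686, 780, 809, 859, 917.
Count below 859: L = 21; count equal: E = 1; n = 23.
Percentile rank = 100·(21 + 0.5·1)/23 = 100·21.5/23 = 93.48.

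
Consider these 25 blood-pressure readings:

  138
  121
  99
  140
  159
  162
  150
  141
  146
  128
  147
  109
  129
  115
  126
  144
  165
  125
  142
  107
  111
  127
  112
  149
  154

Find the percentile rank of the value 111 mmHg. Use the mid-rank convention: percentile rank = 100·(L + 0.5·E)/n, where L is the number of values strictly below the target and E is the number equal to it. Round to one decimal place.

Sorted: 99, 107, 109, 111, 112, 115, 121, 125, 126, 127, 128, 129, 138, 140, 141, 142, 144, 146, 147, 149, 150, 154, 159, 162, 165.
Count below 111: L = 3; count equal: E = 1; n = 25.
Percentile rank = 100·(3 + 0.5·1)/25 = 100·3.5/25 = 14.

14.0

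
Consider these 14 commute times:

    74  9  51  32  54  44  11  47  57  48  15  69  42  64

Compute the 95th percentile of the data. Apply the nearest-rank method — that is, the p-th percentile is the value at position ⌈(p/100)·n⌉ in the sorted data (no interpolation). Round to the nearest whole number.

Sorted: 9, 11, 15, 32, 42, 44, 47, 48, 51, 54, 57, 64, 69, 74.
n = 14.
Position = ⌈95/100 · 14⌉ = ⌈13.3⌉ = 14.
The value at rank 14 is 74.

74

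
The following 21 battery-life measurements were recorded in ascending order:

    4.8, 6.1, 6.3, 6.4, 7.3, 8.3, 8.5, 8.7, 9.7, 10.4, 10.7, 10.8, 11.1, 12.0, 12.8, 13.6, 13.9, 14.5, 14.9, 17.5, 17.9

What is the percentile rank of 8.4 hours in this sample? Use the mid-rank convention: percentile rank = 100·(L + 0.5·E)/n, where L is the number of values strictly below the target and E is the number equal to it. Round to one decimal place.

28.6

Count below 8.4: L = 6; count equal: E = 0; n = 21.
Percentile rank = 100·(6 + 0.5·0)/21 = 100·6/21 = 28.57.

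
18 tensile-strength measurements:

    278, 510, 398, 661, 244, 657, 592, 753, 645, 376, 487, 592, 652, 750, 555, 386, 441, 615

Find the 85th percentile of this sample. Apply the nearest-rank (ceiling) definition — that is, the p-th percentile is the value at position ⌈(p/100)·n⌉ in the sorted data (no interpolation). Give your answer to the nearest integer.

661

Sorted: 244, 278, 376, 386, 398, 441, 487, 510, 555, 592, 592, 615, 645, 652, 657, 661, 750, 753.
n = 18.
Position = ⌈85/100 · 18⌉ = ⌈15.3⌉ = 16.
The value at rank 16 is 661.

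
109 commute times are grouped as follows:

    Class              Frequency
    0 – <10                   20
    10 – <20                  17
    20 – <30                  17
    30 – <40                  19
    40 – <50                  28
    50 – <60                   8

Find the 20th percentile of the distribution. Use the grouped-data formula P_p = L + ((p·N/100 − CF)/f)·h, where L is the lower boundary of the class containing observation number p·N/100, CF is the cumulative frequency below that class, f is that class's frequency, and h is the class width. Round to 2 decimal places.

N = 109; target position k = 20/100 · 109 = 21.8.
Cumulative frequencies: 20, 37, 54, 73, 101, 109.
Observation 21.8 falls in the class 10 – <20.
L = 10, CF = 20, f = 17, h = 10.
P20 = 10 + ((21.8 − 20)/17)·10 = 10 + 1.05882 = 11.0588.

11.06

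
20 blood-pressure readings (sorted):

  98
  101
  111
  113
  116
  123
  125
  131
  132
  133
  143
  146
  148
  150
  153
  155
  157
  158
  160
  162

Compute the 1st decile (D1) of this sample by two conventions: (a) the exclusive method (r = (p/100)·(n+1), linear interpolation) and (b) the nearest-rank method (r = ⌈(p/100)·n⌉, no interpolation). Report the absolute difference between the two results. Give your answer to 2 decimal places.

1.00

n = 20.
(a) r = 2.1; between ranks 2 (101) and 3 (111): 102.
(b) the nearest-rank method: rank 2 → 101.
|102 − 101| = 1.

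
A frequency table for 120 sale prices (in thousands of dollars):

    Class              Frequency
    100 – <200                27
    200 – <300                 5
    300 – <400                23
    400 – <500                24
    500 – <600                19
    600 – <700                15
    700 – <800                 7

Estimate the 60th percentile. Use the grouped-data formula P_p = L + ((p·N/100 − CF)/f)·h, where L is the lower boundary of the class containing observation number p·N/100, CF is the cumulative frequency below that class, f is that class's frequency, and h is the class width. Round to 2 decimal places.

470.83

N = 120; target position k = 60/100 · 120 = 72.
Cumulative frequencies: 27, 32, 55, 79, 98, 113, 120.
Observation 72 falls in the class 400 – <500.
L = 400, CF = 55, f = 24, h = 100.
P60 = 400 + ((72 − 55)/24)·100 = 400 + 70.8333 = 470.833.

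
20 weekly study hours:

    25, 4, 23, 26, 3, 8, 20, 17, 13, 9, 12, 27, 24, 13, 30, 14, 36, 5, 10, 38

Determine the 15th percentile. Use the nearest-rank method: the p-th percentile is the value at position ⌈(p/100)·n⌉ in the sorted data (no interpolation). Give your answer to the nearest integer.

5

Sorted: 3, 4, 5, 8, 9, 10, 12, 13, 13, 14, 17, 20, 23, 24, 25, 26, 27, 30, 36, 38.
n = 20.
Position = ⌈15/100 · 20⌉ = ⌈3⌉ = 3.
The value at rank 3 is 5.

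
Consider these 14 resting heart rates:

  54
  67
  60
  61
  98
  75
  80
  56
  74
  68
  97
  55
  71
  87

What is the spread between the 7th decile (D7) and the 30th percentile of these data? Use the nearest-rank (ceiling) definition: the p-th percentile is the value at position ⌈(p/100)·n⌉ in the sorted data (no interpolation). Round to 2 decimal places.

Sorted: 54, 55, 56, 60, 61, 67, 68, 71, 74, 75, 80, 87, 97, 98.
n = 14.
P30: rank ⌈30/100·14⌉ = 5 → 61.
P70: rank ⌈70/100·14⌉ = 10 → 75.
Difference: 75 − 61 = 14.

14.00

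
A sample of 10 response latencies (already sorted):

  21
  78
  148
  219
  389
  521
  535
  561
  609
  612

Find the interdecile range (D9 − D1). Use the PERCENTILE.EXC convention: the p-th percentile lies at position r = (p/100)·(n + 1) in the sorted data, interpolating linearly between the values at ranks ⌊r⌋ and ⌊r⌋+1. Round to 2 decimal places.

n = 10.
P10: r = 1.1; ranks 1–2 are 21, 78; interpolating gives 26.7.
P90: r = 9.9; ranks 9–10 are 609, 612; interpolating gives 611.7.
Difference: 611.7 − 26.7 = 585.

585.00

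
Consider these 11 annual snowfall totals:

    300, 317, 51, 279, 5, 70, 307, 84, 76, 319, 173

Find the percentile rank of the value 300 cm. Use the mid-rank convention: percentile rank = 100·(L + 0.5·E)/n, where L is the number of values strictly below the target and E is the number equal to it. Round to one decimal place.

Sorted: 5, 51, 70, 76, 84, 173, 279, 300, 307, 317, 319.
Count below 300: L = 7; count equal: E = 1; n = 11.
Percentile rank = 100·(7 + 0.5·1)/11 = 100·7.5/11 = 68.18.

68.2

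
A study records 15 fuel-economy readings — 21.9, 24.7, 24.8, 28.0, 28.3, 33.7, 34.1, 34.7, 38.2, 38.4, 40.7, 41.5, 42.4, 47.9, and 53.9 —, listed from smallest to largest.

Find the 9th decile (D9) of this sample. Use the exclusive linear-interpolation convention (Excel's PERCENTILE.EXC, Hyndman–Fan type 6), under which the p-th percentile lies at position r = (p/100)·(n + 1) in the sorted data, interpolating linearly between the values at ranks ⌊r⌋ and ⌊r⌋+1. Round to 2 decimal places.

n = 15.
r = (90/100)·(15 + 1) = 14.4.
Rank 14 is 47.9 and rank 15 is 53.9.
Interpolate: 47.9 + 0.4·(53.9 − 47.9) = 47.9 + 0.4·6 = 50.3.

50.30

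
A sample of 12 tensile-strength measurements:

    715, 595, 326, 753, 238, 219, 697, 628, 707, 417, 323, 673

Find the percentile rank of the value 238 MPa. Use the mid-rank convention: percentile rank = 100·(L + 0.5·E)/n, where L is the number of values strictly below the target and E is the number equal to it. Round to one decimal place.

12.5

Sorted: 219, 238, 323, 326, 417, 595, 628, 673, 697, 707, 715, 753.
Count below 238: L = 1; count equal: E = 1; n = 12.
Percentile rank = 100·(1 + 0.5·1)/12 = 100·1.5/12 = 12.5.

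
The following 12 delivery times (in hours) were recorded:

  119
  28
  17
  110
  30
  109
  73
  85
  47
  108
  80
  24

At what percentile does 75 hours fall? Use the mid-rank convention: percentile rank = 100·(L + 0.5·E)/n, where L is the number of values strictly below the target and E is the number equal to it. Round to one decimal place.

Sorted: 17, 24, 28, 30, 47, 73, 80, 85, 108, 109, 110, 119.
Count below 75: L = 6; count equal: E = 0; n = 12.
Percentile rank = 100·(6 + 0.5·0)/12 = 100·6/12 = 50.

50.0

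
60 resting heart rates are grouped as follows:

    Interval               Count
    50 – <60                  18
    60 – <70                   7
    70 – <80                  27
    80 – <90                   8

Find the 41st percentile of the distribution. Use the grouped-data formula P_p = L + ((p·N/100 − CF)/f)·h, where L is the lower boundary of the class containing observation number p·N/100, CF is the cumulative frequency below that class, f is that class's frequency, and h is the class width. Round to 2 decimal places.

69.43

N = 60; target position k = 41/100 · 60 = 24.6.
Cumulative frequencies: 18, 25, 52, 60.
Observation 24.6 falls in the class 60 – <70.
L = 60, CF = 18, f = 7, h = 10.
P41 = 60 + ((24.6 − 18)/7)·10 = 60 + 9.42857 = 69.4286.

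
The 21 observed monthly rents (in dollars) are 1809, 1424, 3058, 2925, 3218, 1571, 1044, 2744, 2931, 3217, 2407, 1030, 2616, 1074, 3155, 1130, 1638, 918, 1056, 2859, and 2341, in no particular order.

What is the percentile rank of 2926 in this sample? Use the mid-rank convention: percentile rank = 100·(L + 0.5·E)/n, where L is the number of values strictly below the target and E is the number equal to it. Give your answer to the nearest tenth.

76.2

Sorted: 918, 1030, 1044, 1056, 1074, 1130, 1424, 1571, 1638, 1809, 2341, 2407, 2616, 2744, 2859, 2925, 2931, 3058, 3155, 3217, 3218.
Count below 2926: L = 16; count equal: E = 0; n = 21.
Percentile rank = 100·(16 + 0.5·0)/21 = 100·16/21 = 76.19.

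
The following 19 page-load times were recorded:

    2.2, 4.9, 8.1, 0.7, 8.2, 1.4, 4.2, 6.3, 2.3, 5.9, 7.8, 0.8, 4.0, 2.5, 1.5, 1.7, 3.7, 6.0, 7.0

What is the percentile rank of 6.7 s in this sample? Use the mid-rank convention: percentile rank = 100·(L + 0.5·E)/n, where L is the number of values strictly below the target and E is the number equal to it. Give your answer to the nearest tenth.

Sorted: 0.7, 0.8, 1.4, 1.5, 1.7, 2.2, 2.3, 2.5, 3.7, 4.0, 4.2, 4.9, 5.9, 6.0, 6.3, 7.0, 7.8, 8.1, 8.2.
Count below 6.7: L = 15; count equal: E = 0; n = 19.
Percentile rank = 100·(15 + 0.5·0)/19 = 100·15/19 = 78.95.

78.9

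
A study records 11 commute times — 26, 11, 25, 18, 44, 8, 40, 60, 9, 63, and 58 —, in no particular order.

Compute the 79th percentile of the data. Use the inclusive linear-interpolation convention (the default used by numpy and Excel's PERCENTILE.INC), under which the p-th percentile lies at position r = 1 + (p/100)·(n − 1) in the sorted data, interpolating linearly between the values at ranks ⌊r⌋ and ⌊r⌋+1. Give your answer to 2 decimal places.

56.60

Sorted: 8, 9, 11, 18, 25, 26, 40, 44, 58, 60, 63.
n = 11.
r = 1 + (79/100)·(11 − 1) = 1 + 7.9 = 8.9.
Rank 8 is 44 and rank 9 is 58.
Interpolate: 44 + 0.9·(58 − 44) = 44 + 0.9·14 = 56.6.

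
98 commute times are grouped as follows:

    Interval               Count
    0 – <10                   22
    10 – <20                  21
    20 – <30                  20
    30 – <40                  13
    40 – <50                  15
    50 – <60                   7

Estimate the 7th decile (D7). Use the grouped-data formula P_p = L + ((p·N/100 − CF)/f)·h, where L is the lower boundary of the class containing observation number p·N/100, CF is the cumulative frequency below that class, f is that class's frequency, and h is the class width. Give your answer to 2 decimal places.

N = 98; target position k = 70/100 · 98 = 68.6.
Cumulative frequencies: 22, 43, 63, 76, 91, 98.
Observation 68.6 falls in the class 30 – <40.
L = 30, CF = 63, f = 13, h = 10.
P70 = 30 + ((68.6 − 63)/13)·10 = 30 + 4.30769 = 34.3077.

34.31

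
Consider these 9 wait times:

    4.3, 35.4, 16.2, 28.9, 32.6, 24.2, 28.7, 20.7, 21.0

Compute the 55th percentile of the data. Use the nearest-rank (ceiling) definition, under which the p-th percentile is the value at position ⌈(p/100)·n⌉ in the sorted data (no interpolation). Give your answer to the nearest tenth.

Sorted: 4.3, 16.2, 20.7, 21.0, 24.2, 28.7, 28.9, 32.6, 35.4.
n = 9.
Position = ⌈55/100 · 9⌉ = ⌈4.95⌉ = 5.
The value at rank 5 is 24.2.

24.2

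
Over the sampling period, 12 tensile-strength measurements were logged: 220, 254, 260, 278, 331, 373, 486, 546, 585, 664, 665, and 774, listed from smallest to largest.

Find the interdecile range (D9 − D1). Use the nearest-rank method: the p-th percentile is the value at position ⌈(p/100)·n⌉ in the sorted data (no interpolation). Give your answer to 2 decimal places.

411.00

n = 12.
P10: rank ⌈10/100·12⌉ = 2 → 254.
P90: rank ⌈90/100·12⌉ = 11 → 665.
Difference: 665 − 254 = 411.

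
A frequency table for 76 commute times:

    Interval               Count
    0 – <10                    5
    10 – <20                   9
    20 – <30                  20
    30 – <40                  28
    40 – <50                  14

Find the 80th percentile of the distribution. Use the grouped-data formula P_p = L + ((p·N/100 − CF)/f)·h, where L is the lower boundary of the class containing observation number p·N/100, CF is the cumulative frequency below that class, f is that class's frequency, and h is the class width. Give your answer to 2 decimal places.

39.57

N = 76; target position k = 80/100 · 76 = 60.8.
Cumulative frequencies: 5, 14, 34, 62, 76.
Observation 60.8 falls in the class 30 – <40.
L = 30, CF = 34, f = 28, h = 10.
P80 = 30 + ((60.8 − 34)/28)·10 = 30 + 9.57143 = 39.5714.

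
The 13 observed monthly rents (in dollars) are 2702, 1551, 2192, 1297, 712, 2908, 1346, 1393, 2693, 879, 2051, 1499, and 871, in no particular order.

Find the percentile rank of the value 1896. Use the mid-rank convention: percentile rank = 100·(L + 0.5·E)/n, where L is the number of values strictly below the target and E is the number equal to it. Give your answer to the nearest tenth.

61.5

Sorted: 712, 871, 879, 1297, 1346, 1393, 1499, 1551, 2051, 2192, 2693, 2702, 2908.
Count below 1896: L = 8; count equal: E = 0; n = 13.
Percentile rank = 100·(8 + 0.5·0)/13 = 100·8/13 = 61.54.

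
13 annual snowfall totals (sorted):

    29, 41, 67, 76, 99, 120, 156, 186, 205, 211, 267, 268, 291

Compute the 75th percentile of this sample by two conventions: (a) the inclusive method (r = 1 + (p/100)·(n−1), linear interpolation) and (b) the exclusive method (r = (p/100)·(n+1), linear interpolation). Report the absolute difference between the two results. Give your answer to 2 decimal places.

n = 13.
(a) r = 10 → value at rank 10 = 211.
(b) r = 10.5; between ranks 10 (211) and 11 (267): 239.
|211 − 239| = 28.

28.00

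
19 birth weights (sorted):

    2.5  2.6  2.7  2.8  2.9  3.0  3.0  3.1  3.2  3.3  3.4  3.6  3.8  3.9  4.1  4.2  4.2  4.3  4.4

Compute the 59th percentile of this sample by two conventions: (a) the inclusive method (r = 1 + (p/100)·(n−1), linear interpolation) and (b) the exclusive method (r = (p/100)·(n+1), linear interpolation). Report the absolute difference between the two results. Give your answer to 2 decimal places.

0.04

n = 19.
(a) r = 11.62; between ranks 11 (3.4) and 12 (3.6): 3.524.
(b) r = 11.8; between ranks 11 (3.4) and 12 (3.6): 3.56.
|3.524 − 3.56| = 0.036.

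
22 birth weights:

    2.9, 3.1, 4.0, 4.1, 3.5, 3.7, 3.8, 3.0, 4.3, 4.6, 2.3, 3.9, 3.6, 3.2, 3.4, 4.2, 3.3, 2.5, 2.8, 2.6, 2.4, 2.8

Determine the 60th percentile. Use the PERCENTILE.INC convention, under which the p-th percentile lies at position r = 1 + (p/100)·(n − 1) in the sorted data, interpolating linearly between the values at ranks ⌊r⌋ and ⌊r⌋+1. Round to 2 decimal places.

Sorted: 2.3, 2.4, 2.5, 2.6, 2.8, 2.8, 2.9, 3.0, 3.1, 3.2, 3.3, 3.4, 3.5, 3.6, 3.7, 3.8, 3.9, 4.0, 4.1, 4.2, 4.3, 4.6.
n = 22.
r = 1 + (60/100)·(22 − 1) = 1 + 12.6 = 13.6.
Rank 13 is 3.5 and rank 14 is 3.6.
Interpolate: 3.5 + 0.6·(3.6 − 3.5) = 3.5 + 0.6·0.1 = 3.56.

3.56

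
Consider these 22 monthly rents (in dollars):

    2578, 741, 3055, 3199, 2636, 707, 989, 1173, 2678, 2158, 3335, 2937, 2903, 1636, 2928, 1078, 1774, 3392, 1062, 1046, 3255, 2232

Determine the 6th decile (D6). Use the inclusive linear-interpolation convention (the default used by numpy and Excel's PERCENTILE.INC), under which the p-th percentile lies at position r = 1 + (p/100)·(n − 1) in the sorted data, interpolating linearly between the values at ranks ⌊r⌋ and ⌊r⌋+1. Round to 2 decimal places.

Sorted: 707, 741, 989, 1046, 1062, 1078, 1173, 1636, 1774, 2158, 2232, 2578, 2636, 2678, 2903, 2928, 2937, 3055, 3199, 3255, 3335, 3392.
n = 22.
r = 1 + (60/100)·(22 − 1) = 1 + 12.6 = 13.6.
Rank 13 is 2636 and rank 14 is 2678.
Interpolate: 2636 + 0.6·(2678 − 2636) = 2636 + 0.6·42 = 2661.2.

2661.20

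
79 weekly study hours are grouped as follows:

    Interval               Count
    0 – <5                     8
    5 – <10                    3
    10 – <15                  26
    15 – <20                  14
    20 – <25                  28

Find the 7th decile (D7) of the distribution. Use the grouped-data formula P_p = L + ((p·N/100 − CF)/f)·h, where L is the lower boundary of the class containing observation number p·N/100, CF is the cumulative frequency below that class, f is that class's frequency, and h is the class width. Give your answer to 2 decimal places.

N = 79; target position k = 70/100 · 79 = 55.3.
Cumulative frequencies: 8, 11, 37, 51, 79.
Observation 55.3 falls in the class 20 – <25.
L = 20, CF = 51, f = 28, h = 5.
P70 = 20 + ((55.3 − 51)/28)·5 = 20 + 0.767857 = 20.7679.

20.77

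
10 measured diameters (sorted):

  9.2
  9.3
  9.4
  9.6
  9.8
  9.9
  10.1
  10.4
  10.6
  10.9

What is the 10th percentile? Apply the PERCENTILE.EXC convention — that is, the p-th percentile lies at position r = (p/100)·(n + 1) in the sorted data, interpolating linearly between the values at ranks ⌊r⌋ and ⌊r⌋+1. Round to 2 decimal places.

n = 10.
r = (10/100)·(10 + 1) = 1.1.
Rank 1 is 9.2 and rank 2 is 9.3.
Interpolate: 9.2 + 0.1·(9.3 − 9.2) = 9.2 + 0.1·0.1 = 9.21.

9.21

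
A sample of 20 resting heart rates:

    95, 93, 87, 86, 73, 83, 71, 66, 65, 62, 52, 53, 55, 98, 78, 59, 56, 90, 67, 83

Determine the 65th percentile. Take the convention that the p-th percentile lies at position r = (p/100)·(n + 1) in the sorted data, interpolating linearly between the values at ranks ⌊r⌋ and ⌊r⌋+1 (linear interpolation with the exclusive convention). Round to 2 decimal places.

Sorted: 52, 53, 55, 56, 59, 62, 65, 66, 67, 71, 73, 78, 83, 83, 86, 87, 90, 93, 95, 98.
n = 20.
r = (65/100)·(20 + 1) = 13.65.
Rank 13 is 83 and rank 14 is 83.
Interpolate: 83 + 0.65·(83 − 83) = 83 + 0.65·0 = 83.

83.00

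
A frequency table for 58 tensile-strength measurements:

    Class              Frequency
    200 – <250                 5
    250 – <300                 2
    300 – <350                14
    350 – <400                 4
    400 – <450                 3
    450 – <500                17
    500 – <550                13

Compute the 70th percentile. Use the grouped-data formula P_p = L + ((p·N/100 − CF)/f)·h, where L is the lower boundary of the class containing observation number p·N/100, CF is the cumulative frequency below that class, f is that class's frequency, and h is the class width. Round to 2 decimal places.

487.06

N = 58; target position k = 70/100 · 58 = 40.6.
Cumulative frequencies: 5, 7, 21, 25, 28, 45, 58.
Observation 40.6 falls in the class 450 – <500.
L = 450, CF = 28, f = 17, h = 50.
P70 = 450 + ((40.6 − 28)/17)·50 = 450 + 37.0588 = 487.059.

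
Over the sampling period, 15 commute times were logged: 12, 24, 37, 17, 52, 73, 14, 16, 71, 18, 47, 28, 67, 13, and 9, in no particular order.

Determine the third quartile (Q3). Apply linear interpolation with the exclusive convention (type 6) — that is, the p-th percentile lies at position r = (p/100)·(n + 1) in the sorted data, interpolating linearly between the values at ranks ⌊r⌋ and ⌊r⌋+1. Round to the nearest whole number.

52

Sorted: 9, 12, 13, 14, 16, 17, 18, 24, 28, 37, 47, 52, 67, 71, 73.
n = 15.
r = (75/100)·(15 + 1) = 12.
r is an integer, so P75 is the value at rank 12: 52.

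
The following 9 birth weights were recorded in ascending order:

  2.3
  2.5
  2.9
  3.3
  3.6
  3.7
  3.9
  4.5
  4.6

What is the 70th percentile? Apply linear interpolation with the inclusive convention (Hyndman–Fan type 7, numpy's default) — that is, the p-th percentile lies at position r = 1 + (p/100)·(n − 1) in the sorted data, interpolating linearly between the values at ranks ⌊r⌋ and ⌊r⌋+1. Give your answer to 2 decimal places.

3.82

n = 9.
r = 1 + (70/100)·(9 − 1) = 1 + 5.6 = 6.6.
Rank 6 is 3.7 and rank 7 is 3.9.
Interpolate: 3.7 + 0.6·(3.9 − 3.7) = 3.7 + 0.6·0.2 = 3.82.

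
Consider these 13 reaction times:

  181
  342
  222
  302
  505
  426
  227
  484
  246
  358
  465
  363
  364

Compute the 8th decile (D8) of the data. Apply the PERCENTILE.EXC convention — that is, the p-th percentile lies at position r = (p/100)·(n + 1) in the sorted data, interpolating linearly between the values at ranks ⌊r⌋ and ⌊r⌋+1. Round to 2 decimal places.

468.80

Sorted: 181, 222, 227, 246, 302, 342, 358, 363, 364, 426, 465, 484, 505.
n = 13.
r = (80/100)·(13 + 1) = 11.2.
Rank 11 is 465 and rank 12 is 484.
Interpolate: 465 + 0.2·(484 − 465) = 465 + 0.2·19 = 468.8.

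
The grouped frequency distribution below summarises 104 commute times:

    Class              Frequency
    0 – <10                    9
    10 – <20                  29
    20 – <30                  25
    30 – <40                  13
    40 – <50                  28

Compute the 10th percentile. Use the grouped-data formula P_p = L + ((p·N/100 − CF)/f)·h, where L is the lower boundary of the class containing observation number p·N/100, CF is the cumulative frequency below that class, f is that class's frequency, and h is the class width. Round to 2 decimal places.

N = 104; target position k = 10/100 · 104 = 10.4.
Cumulative frequencies: 9, 38, 63, 76, 104.
Observation 10.4 falls in the class 10 – <20.
L = 10, CF = 9, f = 29, h = 10.
P10 = 10 + ((10.4 − 9)/29)·10 = 10 + 0.482759 = 10.4828.

10.48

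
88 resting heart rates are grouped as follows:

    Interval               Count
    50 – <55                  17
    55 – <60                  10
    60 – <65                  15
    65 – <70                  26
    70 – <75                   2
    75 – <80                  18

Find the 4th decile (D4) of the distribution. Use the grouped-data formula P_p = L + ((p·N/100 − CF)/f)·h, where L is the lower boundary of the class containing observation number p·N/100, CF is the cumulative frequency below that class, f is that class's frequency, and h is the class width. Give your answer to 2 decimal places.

N = 88; target position k = 40/100 · 88 = 35.2.
Cumulative frequencies: 17, 27, 42, 68, 70, 88.
Observation 35.2 falls in the class 60 – <65.
L = 60, CF = 27, f = 15, h = 5.
P40 = 60 + ((35.2 − 27)/15)·5 = 60 + 2.73333 = 62.7333.

62.73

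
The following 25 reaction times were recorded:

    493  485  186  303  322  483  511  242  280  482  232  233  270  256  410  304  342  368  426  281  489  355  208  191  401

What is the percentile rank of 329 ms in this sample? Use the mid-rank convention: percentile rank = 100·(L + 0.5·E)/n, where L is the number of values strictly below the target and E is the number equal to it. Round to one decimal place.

Sorted: 186, 191, 208, 232, 233, 242, 256, 270, 280, 281, 303, 304, 322, 342, 355, 368, 401, 410, 426, 482, 483, 485, 489, 493, 511.
Count below 329: L = 13; count equal: E = 0; n = 25.
Percentile rank = 100·(13 + 0.5·0)/25 = 100·13/25 = 52.

52.0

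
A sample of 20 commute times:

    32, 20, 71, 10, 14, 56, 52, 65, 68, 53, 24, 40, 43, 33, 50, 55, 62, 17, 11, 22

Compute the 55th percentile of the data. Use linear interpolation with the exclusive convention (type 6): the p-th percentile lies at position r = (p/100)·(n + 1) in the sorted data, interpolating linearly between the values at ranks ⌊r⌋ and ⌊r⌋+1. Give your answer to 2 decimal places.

46.85

Sorted: 10, 11, 14, 17, 20, 22, 24, 32, 33, 40, 43, 50, 52, 53, 55, 56, 62, 65, 68, 71.
n = 20.
r = (55/100)·(20 + 1) = 11.55.
Rank 11 is 43 and rank 12 is 50.
Interpolate: 43 + 0.55·(50 − 43) = 43 + 0.55·7 = 46.85.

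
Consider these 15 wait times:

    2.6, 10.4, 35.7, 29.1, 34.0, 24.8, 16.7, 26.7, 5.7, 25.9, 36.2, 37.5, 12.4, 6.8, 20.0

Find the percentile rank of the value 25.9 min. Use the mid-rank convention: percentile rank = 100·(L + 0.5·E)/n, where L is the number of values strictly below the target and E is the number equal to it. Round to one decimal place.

Sorted: 2.6, 5.7, 6.8, 10.4, 12.4, 16.7, 20.0, 24.8, 25.9, 26.7, 29.1, 34.0, 35.7, 36.2, 37.5.
Count below 25.9: L = 8; count equal: E = 1; n = 15.
Percentile rank = 100·(8 + 0.5·1)/15 = 100·8.5/15 = 56.67.

56.7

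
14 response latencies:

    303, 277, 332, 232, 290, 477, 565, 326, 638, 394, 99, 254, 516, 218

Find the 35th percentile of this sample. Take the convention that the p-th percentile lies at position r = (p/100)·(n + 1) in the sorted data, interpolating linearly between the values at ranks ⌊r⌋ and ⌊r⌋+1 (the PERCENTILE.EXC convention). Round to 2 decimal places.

Sorted: 99, 218, 232, 254, 277, 290, 303, 326, 332, 394, 477, 516, 565, 638.
n = 14.
r = (35/100)·(14 + 1) = 5.25.
Rank 5 is 277 and rank 6 is 290.
Interpolate: 277 + 0.25·(290 − 277) = 277 + 0.25·13 = 280.25.

280.25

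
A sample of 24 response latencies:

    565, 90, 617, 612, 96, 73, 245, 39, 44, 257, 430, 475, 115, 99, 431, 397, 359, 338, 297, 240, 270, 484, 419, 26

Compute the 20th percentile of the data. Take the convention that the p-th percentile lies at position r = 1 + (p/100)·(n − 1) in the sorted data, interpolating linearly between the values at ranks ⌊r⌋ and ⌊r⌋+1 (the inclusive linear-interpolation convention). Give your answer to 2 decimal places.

Sorted: 26, 39, 44, 73, 90, 96, 99, 115, 240, 245, 257, 270, 297, 338, 359, 397, 419, 430, 431, 475, 484, 565, 612, 617.
n = 24.
r = 1 + (20/100)·(24 − 1) = 1 + 4.6 = 5.6.
Rank 5 is 90 and rank 6 is 96.
Interpolate: 90 + 0.6·(96 − 90) = 90 + 0.6·6 = 93.6.

93.60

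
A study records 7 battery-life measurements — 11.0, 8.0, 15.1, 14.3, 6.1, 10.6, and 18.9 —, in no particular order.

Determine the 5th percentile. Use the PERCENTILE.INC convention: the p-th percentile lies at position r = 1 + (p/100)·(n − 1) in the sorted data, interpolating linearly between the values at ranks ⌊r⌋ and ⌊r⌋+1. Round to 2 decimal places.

6.67

Sorted: 6.1, 8.0, 10.6, 11.0, 14.3, 15.1, 18.9.
n = 7.
r = 1 + (5/100)·(7 − 1) = 1 + 0.3 = 1.3.
Rank 1 is 6.1 and rank 2 is 8.0.
Interpolate: 6.1 + 0.3·(8.0 − 6.1) = 6.1 + 0.3·1.9 = 6.67.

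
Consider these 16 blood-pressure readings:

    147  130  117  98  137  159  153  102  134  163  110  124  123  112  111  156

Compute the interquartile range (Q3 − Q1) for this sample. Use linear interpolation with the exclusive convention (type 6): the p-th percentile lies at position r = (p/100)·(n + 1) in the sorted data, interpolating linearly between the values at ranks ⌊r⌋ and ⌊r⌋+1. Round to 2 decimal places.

Sorted: 98, 102, 110, 111, 112, 117, 123, 124, 130, 134, 137, 147, 153, 156, 159, 163.
n = 16.
P25: r = 4.25; ranks 4–5 are 111, 112; interpolating gives 111.25.
P75: r = 12.75; ranks 12–13 are 147, 153; interpolating gives 151.5.
Difference: 151.5 − 111.25 = 40.25.

40.25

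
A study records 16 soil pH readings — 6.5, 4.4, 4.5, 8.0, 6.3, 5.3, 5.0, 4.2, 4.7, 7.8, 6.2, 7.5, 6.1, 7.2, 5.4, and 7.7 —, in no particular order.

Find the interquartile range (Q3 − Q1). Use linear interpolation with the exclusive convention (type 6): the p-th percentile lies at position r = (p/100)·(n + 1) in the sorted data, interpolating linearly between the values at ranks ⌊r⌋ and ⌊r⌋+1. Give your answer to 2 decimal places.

Sorted: 4.2, 4.4, 4.5, 4.7, 5.0, 5.3, 5.4, 6.1, 6.2, 6.3, 6.5, 7.2, 7.5, 7.7, 7.8, 8.0.
n = 16.
P25: r = 4.25; ranks 4–5 are 4.7, 5.0; interpolating gives 4.775.
P75: r = 12.75; ranks 12–13 are 7.2, 7.5; interpolating gives 7.425.
Difference: 7.425 − 4.775 = 2.65.

2.65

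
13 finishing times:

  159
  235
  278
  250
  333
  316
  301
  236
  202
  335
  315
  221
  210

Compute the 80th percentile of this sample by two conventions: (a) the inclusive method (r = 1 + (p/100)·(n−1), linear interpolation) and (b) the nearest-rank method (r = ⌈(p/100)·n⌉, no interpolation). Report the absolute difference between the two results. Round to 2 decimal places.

Sorted: 159, 202, 210, 221, 235, 236, 250, 278, 301, 315, 316, 333, 335.
n = 13.
(a) r = 10.6; between ranks 10 (315) and 11 (316): 315.6.
(b) the nearest-rank method: rank 11 → 316.
|315.6 − 316| = 0.4.

0.40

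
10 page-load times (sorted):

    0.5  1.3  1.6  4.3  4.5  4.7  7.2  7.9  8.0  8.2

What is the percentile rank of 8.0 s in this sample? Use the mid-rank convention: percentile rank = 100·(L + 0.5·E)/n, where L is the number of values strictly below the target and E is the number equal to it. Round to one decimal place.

85.0

Count below 8.0: L = 8; count equal: E = 1; n = 10.
Percentile rank = 100·(8 + 0.5·1)/10 = 100·8.5/10 = 85.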